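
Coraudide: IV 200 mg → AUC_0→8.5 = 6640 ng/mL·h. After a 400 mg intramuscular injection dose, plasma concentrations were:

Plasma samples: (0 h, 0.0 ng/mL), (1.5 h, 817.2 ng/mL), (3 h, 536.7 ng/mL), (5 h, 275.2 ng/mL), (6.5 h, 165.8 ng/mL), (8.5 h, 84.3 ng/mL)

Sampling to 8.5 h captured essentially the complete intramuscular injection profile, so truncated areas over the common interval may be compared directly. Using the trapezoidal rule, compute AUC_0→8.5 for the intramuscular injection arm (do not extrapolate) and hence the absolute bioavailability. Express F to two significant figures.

Trapezoidal AUC_0→8.5 (intramuscular injection):
  [0→1.5]: (0.0+817.2)/2 × 1.5 = 612.9
  [1.5→3]: (817.2+536.7)/2 × 1.5 = 1015.425
  [3→5]: (536.7+275.2)/2 × 2 = 811.9
  [5→6.5]: (275.2+165.8)/2 × 1.5 = 330.75
  [6.5→8.5]: (165.8+84.3)/2 × 2 = 250.1
  Sum = 3021.075 ng/mL·h
F = (AUC_ev/D_ev)/(AUC_iv/D_iv) = (3021.075/400)/(6640/200) = 7.5526875/33.2 = 0.2275

F = 0.23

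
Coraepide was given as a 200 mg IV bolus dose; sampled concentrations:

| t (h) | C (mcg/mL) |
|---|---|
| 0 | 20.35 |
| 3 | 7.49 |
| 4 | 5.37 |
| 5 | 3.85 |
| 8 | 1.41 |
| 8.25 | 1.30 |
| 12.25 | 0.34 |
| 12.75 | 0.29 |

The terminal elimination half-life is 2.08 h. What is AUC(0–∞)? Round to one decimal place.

Trapezoidal AUC_0→12.75:
  [0→3]: (20.35+7.49)/2 × 3 = 41.76
  [3→4]: (7.49+5.37)/2 × 1 = 6.43
  [4→5]: (5.37+3.85)/2 × 1 = 4.61
  [5→8]: (3.85+1.41)/2 × 3 = 7.89
  [8→8.25]: (1.41+1.30)/2 × 0.25 = 0.33875
  [8.25→12.25]: (1.30+0.34)/2 × 4 = 3.28
  [12.25→12.75]: (0.34+0.29)/2 × 0.5 = 0.1575
  Sum = 64.46625 mcg/mL·h
k_e = ln2 / t½ = 0.693147 / 2.08 = 0.3332 h^-1
Extrapolated tail: C_last / k_e = 0.29 / 0.3332 = 0.870
AUC_0→∞ = 64.46625 + 0.870 = 65.33625 mcg/mL·h

AUC = 65.3 mcg/mL·h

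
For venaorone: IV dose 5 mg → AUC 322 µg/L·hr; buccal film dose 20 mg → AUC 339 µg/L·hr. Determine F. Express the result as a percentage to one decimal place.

F = (AUC_ev / D_ev) / (AUC_iv / D_iv)
  = (339/20) / (322/5)
  = 16.95 / 64.4 = 0.2632
  = 26.32%

F = 26.3%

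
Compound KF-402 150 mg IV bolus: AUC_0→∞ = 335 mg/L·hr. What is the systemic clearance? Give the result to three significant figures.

CL = Dose_iv / AUC_0→∞
   = 150 / 335 = 0.447761 L/hr

CL = 0.448 L/hr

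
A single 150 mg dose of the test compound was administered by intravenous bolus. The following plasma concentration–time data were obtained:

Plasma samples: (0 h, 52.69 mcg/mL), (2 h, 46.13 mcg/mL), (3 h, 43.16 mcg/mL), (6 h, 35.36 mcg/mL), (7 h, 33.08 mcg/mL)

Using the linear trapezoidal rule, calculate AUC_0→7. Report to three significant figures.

AUC = 295 mcg/mL·h

Trapezoidal AUC_0→7:
  [0→2]: (52.69+46.13)/2 × 2 = 98.82
  [2→3]: (46.13+43.16)/2 × 1 = 44.645
  [3→6]: (43.16+35.36)/2 × 3 = 117.78
  [6→7]: (35.36+33.08)/2 × 1 = 34.22
  Sum = 295.465 mcg/mL·h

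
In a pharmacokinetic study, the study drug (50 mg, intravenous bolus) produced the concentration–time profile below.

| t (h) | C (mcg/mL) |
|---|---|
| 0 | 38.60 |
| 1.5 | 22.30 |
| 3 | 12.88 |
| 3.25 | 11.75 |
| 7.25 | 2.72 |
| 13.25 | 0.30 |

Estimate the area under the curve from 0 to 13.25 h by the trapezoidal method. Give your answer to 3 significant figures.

AUC = 113 mcg/mL·h

Trapezoidal AUC_0→13.25:
  [0→1.5]: (38.60+22.30)/2 × 1.5 = 45.675
  [1.5→3]: (22.30+12.88)/2 × 1.5 = 26.385
  [3→3.25]: (12.88+11.75)/2 × 0.25 = 3.07875
  [3.25→7.25]: (11.75+2.72)/2 × 4 = 28.94
  [7.25→13.25]: (2.72+0.30)/2 × 6 = 9.06
  Sum = 113.13875 mcg/mL·h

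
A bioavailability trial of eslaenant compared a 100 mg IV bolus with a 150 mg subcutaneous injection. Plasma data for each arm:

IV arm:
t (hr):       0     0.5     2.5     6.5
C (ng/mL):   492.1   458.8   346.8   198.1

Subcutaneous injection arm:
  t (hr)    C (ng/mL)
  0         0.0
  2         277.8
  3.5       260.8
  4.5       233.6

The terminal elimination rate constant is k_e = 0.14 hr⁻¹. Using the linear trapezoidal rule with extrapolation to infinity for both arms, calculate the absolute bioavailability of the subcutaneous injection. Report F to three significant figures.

F = 0.488

Trapezoidal AUC_0→6.5 (IV):
  [0→0.5]: (492.1+458.8)/2 × 0.5 = 237.725
  [0.5→2.5]: (458.8+346.8)/2 × 2 = 805.6
  [2.5→6.5]: (346.8+198.1)/2 × 4 = 1089.8
  Sum = 2133.125 ng/mL·hr
IV tail: 198.1/0.14 = 1415.000; AUC_iv,0→∞ = 2133.125 + 1415.000 = 3548.125 ng/mL·hr
Trapezoidal AUC_0→4.5 (subcutaneous injection):
  [0→2]: (0.0+277.8)/2 × 2 = 277.8
  [2→3.5]: (277.8+260.8)/2 × 1.5 = 403.95
  [3.5→4.5]: (260.8+233.6)/2 × 1 = 247.2
  Sum = 928.95 ng/mL·hr
subcutaneous injection tail: 233.6/0.14 = 1668.571; AUC_ev,0→∞ = 928.95 + 1668.571 = 2597.521 ng/mL·hr
F = (AUC_ev/D_ev)/(AUC_iv/D_iv) = (2597.521/150)/(3548.125/100) = 17.3168/35.48125 = 0.4881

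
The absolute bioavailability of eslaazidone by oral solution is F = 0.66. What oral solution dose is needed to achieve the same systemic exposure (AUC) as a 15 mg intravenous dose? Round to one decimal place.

For equal systemic exposure: F × D_ev = D_iv
D_ev = D_iv / F = 15 / 0.66 = 22.7273 mg

D_oral = 22.7 mg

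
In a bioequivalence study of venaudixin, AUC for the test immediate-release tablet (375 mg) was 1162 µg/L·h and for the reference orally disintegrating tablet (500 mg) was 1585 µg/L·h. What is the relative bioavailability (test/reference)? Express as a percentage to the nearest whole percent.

F_rel = (AUC_test/D_test) / (AUC_ref/D_ref)
      = (1162/375) / (1585/500)
      = 3.09867 / 3.17 = 0.9775 = 97.75%

F_rel = 98%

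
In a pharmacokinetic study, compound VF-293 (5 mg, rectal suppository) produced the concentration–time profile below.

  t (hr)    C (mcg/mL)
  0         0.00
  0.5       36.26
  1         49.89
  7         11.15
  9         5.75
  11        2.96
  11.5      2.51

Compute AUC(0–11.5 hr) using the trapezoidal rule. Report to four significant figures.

AUC = 240.7 mcg/mL·hr

Trapezoidal AUC_0→11.5:
  [0→0.5]: (0.00+36.26)/2 × 0.5 = 9.065
  [0.5→1]: (36.26+49.89)/2 × 0.5 = 21.5375
  [1→7]: (49.89+11.15)/2 × 6 = 183.12
  [7→9]: (11.15+5.75)/2 × 2 = 16.9
  [9→11]: (5.75+2.96)/2 × 2 = 8.71
  [11→11.5]: (2.96+2.51)/2 × 0.5 = 1.3675
  Sum = 240.7 mcg/mL·hr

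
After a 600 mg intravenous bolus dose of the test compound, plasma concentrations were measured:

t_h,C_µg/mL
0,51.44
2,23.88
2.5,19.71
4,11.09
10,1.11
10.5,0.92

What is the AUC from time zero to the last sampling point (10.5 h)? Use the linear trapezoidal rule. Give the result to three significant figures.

AUC = 146 µg/mL·h

Trapezoidal AUC_0→10.5:
  [0→2]: (51.44+23.88)/2 × 2 = 75.32
  [2→2.5]: (23.88+19.71)/2 × 0.5 = 10.8975
  [2.5→4]: (19.71+11.09)/2 × 1.5 = 23.1
  [4→10]: (11.09+1.11)/2 × 6 = 36.6
  [10→10.5]: (1.11+0.92)/2 × 0.5 = 0.5075
  Sum = 146.425 µg/mL·h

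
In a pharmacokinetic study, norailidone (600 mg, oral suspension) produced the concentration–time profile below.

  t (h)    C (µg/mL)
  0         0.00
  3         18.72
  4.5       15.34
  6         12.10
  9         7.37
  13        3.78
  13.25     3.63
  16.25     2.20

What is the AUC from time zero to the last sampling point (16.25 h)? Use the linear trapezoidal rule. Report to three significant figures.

Trapezoidal AUC_0→16.25:
  [0→3]: (0.00+18.72)/2 × 3 = 28.08
  [3→4.5]: (18.72+15.34)/2 × 1.5 = 25.545
  [4.5→6]: (15.34+12.10)/2 × 1.5 = 20.58
  [6→9]: (12.10+7.37)/2 × 3 = 29.205
  [9→13]: (7.37+3.78)/2 × 4 = 22.3
  [13→13.25]: (3.78+3.63)/2 × 0.25 = 0.92625
  [13.25→16.25]: (3.63+2.20)/2 × 3 = 8.745
  Sum = 135.38125 µg/mL·h

AUC = 135 µg/mL·h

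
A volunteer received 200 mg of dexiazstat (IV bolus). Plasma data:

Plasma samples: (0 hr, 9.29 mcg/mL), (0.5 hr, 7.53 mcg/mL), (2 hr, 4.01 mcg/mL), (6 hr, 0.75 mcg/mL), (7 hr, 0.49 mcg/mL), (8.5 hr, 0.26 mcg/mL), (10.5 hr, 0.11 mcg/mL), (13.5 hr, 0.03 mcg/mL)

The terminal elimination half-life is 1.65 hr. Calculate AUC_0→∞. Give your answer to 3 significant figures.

AUC = 24.2 mcg/mL·hr

Trapezoidal AUC_0→13.5:
  [0→0.5]: (9.29+7.53)/2 × 0.5 = 4.205
  [0.5→2]: (7.53+4.01)/2 × 1.5 = 8.655
  [2→6]: (4.01+0.75)/2 × 4 = 9.52
  [6→7]: (0.75+0.49)/2 × 1 = 0.62
  [7→8.5]: (0.49+0.26)/2 × 1.5 = 0.5625
  [8.5→10.5]: (0.26+0.11)/2 × 2 = 0.37
  [10.5→13.5]: (0.11+0.03)/2 × 3 = 0.21
  Sum = 24.1425 mcg/mL·hr
k_e = ln2 / t½ = 0.693147 / 1.65 = 0.4201 hr^-1
Extrapolated tail: C_last / k_e = 0.03 / 0.4201 = 0.071
AUC_0→∞ = 24.1425 + 0.071 = 24.2135 mcg/mL·hr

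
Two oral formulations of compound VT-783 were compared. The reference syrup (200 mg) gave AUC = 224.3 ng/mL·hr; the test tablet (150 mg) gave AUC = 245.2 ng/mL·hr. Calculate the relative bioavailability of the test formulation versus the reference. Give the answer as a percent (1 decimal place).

F_rel = (AUC_test/D_test) / (AUC_ref/D_ref)
      = (245.2/150) / (224.3/200)
      = 1.63467 / 1.1215 = 1.4576 = 145.76%

F_rel = 145.8%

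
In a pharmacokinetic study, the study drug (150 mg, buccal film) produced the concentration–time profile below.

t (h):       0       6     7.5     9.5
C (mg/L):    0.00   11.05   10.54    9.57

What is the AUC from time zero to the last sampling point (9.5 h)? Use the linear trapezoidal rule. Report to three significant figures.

AUC = 69.5 mg/L·h

Trapezoidal AUC_0→9.5:
  [0→6]: (0.00+11.05)/2 × 6 = 33.15
  [6→7.5]: (11.05+10.54)/2 × 1.5 = 16.1925
  [7.5→9.5]: (10.54+9.57)/2 × 2 = 20.11
  Sum = 69.4525 mg/L·h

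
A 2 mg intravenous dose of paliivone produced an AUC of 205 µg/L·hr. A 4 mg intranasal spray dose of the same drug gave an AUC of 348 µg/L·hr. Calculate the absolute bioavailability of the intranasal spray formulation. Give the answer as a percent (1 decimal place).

F = (AUC_ev / D_ev) / (AUC_iv / D_iv)
  = (348/4) / (205/2)
  = 87 / 102.5 = 0.8488
  = 84.88%

F = 84.9%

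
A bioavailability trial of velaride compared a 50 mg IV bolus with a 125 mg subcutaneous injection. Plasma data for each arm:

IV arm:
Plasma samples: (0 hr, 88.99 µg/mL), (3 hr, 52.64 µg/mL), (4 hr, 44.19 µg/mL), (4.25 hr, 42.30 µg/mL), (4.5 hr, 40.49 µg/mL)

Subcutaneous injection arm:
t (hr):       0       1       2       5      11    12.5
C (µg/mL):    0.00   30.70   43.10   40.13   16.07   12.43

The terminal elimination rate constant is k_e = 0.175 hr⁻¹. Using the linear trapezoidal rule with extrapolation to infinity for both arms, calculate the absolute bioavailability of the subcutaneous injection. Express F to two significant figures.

Trapezoidal AUC_0→4.5 (IV):
  [0→3]: (88.99+52.64)/2 × 3 = 212.445
  [3→4]: (52.64+44.19)/2 × 1 = 48.415
  [4→4.25]: (44.19+42.30)/2 × 0.25 = 10.81125
  [4.25→4.5]: (42.30+40.49)/2 × 0.25 = 10.34875
  Sum = 282.02 µg/mL·hr
IV tail: 40.49/0.175 = 231.371; AUC_iv,0→∞ = 282.02 + 231.371 = 513.391 µg/mL·hr
Trapezoidal AUC_0→12.5 (subcutaneous injection):
  [0→1]: (0.00+30.70)/2 × 1 = 15.35
  [1→2]: (30.70+43.10)/2 × 1 = 36.9
  [2→5]: (43.10+40.13)/2 × 3 = 124.845
  [5→11]: (40.13+16.07)/2 × 6 = 168.6
  [11→12.5]: (16.07+12.43)/2 × 1.5 = 21.375
  Sum = 367.07 µg/mL·hr
subcutaneous injection tail: 12.43/0.175 = 71.029; AUC_ev,0→∞ = 367.07 + 71.029 = 438.099 µg/mL·hr
F = (AUC_ev/D_ev)/(AUC_iv/D_iv) = (438.099/125)/(513.391/50) = 3.504792/10.26782 = 0.3413

F = 0.34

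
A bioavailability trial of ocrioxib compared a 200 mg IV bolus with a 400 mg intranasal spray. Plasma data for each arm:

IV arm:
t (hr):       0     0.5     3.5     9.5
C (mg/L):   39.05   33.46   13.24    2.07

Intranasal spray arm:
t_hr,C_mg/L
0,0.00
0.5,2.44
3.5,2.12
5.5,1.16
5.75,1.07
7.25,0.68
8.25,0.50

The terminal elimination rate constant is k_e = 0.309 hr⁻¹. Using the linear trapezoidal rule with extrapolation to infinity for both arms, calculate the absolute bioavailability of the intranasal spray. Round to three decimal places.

Trapezoidal AUC_0→9.5 (IV):
  [0→0.5]: (39.05+33.46)/2 × 0.5 = 18.1275
  [0.5→3.5]: (33.46+13.24)/2 × 3 = 70.05
  [3.5→9.5]: (13.24+2.07)/2 × 6 = 45.93
  Sum = 134.1075 mg/L·hr
IV tail: 2.07/0.309 = 6.699; AUC_iv,0→∞ = 134.1075 + 6.699 = 140.8065 mg/L·hr
Trapezoidal AUC_0→8.25 (intranasal spray):
  [0→0.5]: (0.00+2.44)/2 × 0.5 = 0.61
  [0.5→3.5]: (2.44+2.12)/2 × 3 = 6.84
  [3.5→5.5]: (2.12+1.16)/2 × 2 = 3.28
  [5.5→5.75]: (1.16+1.07)/2 × 0.25 = 0.27875
  [5.75→7.25]: (1.07+0.68)/2 × 1.5 = 1.3125
  [7.25→8.25]: (0.68+0.50)/2 × 1 = 0.59
  Sum = 12.91125 mg/L·hr
intranasal spray tail: 0.50/0.309 = 1.618; AUC_ev,0→∞ = 12.91125 + 1.618 = 14.52925 mg/L·hr
F = (AUC_ev/D_ev)/(AUC_iv/D_iv) = (14.52925/400)/(140.8065/200) = 0.036323125/0.7040325 = 0.0516

F = 0.052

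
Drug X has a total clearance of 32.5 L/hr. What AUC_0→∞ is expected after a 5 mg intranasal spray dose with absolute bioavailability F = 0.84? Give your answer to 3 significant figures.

AUC_0→∞ = F × Dose / CL
        = 0.84 × 5 / 32.5 = 0.129231 mg/L·hr

AUC = 0.129 mg/L·hr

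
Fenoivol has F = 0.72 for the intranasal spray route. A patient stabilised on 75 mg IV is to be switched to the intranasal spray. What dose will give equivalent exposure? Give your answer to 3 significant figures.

D_intranasal = 104 mg

For equal systemic exposure: F × D_ev = D_iv
D_ev = D_iv / F = 75 / 0.72 = 104.167 mg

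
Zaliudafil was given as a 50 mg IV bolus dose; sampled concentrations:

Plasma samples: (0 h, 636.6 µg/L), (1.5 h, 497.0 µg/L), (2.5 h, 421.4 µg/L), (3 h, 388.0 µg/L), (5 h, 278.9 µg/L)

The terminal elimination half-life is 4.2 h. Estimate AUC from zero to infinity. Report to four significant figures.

AUC = 3869 µg/L·h

Trapezoidal AUC_0→5:
  [0→1.5]: (636.6+497.0)/2 × 1.5 = 850.2
  [1.5→2.5]: (497.0+421.4)/2 × 1 = 459.2
  [2.5→3]: (421.4+388.0)/2 × 0.5 = 202.35
  [3→5]: (388.0+278.9)/2 × 2 = 666.9
  Sum = 2178.65 µg/L·h
k_e = ln2 / t½ = 0.693147 / 4.2 = 0.1650 h^-1
Extrapolated tail: C_last / k_e = 278.9 / 0.165 = 1690.303
AUC_0→∞ = 2178.65 + 1690.303 = 3868.953 µg/L·h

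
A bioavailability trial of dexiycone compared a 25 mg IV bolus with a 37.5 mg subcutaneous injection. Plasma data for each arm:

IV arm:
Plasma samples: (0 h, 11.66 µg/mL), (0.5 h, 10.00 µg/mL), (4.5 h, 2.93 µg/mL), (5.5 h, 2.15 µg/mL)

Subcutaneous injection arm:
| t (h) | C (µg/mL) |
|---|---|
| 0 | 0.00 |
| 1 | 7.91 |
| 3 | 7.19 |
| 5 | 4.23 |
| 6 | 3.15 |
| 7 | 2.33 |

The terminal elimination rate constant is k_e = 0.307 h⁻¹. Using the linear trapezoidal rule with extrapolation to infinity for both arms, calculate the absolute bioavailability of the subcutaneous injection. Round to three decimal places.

Trapezoidal AUC_0→5.5 (IV):
  [0→0.5]: (11.66+10.00)/2 × 0.5 = 5.415
  [0.5→4.5]: (10.00+2.93)/2 × 4 = 25.86
  [4.5→5.5]: (2.93+2.15)/2 × 1 = 2.54
  Sum = 33.815 µg/mL·h
IV tail: 2.15/0.307 = 7.003; AUC_iv,0→∞ = 33.815 + 7.003 = 40.818 µg/mL·h
Trapezoidal AUC_0→7 (subcutaneous injection):
  [0→1]: (0.00+7.91)/2 × 1 = 3.955
  [1→3]: (7.91+7.19)/2 × 2 = 15.1
  [3→5]: (7.19+4.23)/2 × 2 = 11.42
  [5→6]: (4.23+3.15)/2 × 1 = 3.69
  [6→7]: (3.15+2.33)/2 × 1 = 2.74
  Sum = 36.905 µg/mL·h
subcutaneous injection tail: 2.33/0.307 = 7.590; AUC_ev,0→∞ = 36.905 + 7.590 = 44.495 µg/mL·h
F = (AUC_ev/D_ev)/(AUC_iv/D_iv) = (44.495/37.5)/(40.818/25) = 1.18653/1.63272 = 0.7267

F = 0.727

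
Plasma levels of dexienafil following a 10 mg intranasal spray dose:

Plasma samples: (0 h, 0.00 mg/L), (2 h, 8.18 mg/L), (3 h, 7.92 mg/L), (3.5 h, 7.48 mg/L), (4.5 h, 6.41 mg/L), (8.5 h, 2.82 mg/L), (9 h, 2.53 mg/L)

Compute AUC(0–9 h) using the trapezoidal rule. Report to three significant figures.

Trapezoidal AUC_0→9:
  [0→2]: (0.00+8.18)/2 × 2 = 8.18
  [2→3]: (8.18+7.92)/2 × 1 = 8.05
  [3→3.5]: (7.92+7.48)/2 × 0.5 = 3.85
  [3.5→4.5]: (7.48+6.41)/2 × 1 = 6.945
  [4.5→8.5]: (6.41+2.82)/2 × 4 = 18.46
  [8.5→9]: (2.82+2.53)/2 × 0.5 = 1.3375
  Sum = 46.8225 mg/L·h

AUC = 46.8 mg/L·h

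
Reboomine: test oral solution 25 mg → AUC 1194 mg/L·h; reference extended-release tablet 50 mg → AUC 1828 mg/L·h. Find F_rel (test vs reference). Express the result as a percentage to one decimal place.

F_rel = 130.6%

F_rel = (AUC_test/D_test) / (AUC_ref/D_ref)
      = (1194/25) / (1828/50)
      = 47.76 / 36.56 = 1.3063 = 130.63%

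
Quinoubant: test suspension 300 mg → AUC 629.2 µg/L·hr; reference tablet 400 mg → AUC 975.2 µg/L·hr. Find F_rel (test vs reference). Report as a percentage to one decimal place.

F_rel = (AUC_test/D_test) / (AUC_ref/D_ref)
      = (629.2/300) / (975.2/400)
      = 2.09733 / 2.438 = 0.8603 = 86.03%

F_rel = 86.0%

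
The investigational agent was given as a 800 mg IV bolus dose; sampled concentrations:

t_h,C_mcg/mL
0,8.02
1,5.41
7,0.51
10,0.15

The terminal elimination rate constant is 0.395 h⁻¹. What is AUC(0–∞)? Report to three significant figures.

AUC = 25.8 mcg/mL·h

Trapezoidal AUC_0→10:
  [0→1]: (8.02+5.41)/2 × 1 = 6.715
  [1→7]: (5.41+0.51)/2 × 6 = 17.76
  [7→10]: (0.51+0.15)/2 × 3 = 0.99
  Sum = 25.465 mcg/mL·h
Extrapolated tail: C_last / k_e = 0.15 / 0.395 = 0.380
AUC_0→∞ = 25.465 + 0.380 = 25.845 mcg/mL·h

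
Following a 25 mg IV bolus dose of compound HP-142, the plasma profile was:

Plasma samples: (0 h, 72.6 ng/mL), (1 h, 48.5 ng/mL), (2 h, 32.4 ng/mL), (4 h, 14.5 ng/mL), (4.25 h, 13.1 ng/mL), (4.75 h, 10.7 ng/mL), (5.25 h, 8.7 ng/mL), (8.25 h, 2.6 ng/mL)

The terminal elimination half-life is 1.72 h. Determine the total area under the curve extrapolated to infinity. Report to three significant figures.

Trapezoidal AUC_0→8.25:
  [0→1]: (72.6+48.5)/2 × 1 = 60.55
  [1→2]: (48.5+32.4)/2 × 1 = 40.45
  [2→4]: (32.4+14.5)/2 × 2 = 46.9
  [4→4.25]: (14.5+13.1)/2 × 0.25 = 3.45
  [4.25→4.75]: (13.1+10.7)/2 × 0.5 = 5.95
  [4.75→5.25]: (10.7+8.7)/2 × 0.5 = 4.85
  [5.25→8.25]: (8.7+2.6)/2 × 3 = 16.95
  Sum = 179.1 ng/mL·h
k_e = ln2 / t½ = 0.693147 / 1.72 = 0.4030 h^-1
Extrapolated tail: C_last / k_e = 2.6 / 0.403 = 6.452
AUC_0→∞ = 179.1 + 6.452 = 185.552 ng/mL·h

AUC = 186 ng/mL·h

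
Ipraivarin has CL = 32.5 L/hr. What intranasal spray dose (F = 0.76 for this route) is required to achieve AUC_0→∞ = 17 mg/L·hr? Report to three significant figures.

Dose = 727 mg

Dose = CL × AUC_0→∞ / F
     = 32.5 × 17 / 0.76 = 726.974 mg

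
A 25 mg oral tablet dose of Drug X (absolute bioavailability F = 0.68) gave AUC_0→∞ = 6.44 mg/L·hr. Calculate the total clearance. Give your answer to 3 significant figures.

CL = 2.64 L/hr

CL = F × Dose / AUC_0→∞
   = 0.68 × 25 / 6.44 = 2.63975 L/hr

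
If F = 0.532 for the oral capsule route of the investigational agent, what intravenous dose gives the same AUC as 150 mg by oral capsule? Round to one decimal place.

Systemic exposure from an extravascular dose = F × D_ev, so the equivalent IV dose is F × D_ev.
D_iv = F × D_ev = 0.532 × 150 = 79.8 mg

D_iv = 79.8 mg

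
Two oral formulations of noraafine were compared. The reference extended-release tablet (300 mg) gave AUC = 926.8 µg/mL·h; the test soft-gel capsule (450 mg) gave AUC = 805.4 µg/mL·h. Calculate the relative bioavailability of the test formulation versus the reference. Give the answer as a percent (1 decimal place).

F_rel = 57.9%

F_rel = (AUC_test/D_test) / (AUC_ref/D_ref)
      = (805.4/450) / (926.8/300)
      = 1.78978 / 3.08933 = 0.5793 = 57.93%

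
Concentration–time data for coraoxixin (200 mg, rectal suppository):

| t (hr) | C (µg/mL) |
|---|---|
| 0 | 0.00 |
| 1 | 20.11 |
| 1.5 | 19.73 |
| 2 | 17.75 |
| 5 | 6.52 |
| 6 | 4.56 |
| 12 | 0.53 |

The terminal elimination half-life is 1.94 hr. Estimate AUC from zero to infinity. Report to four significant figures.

AUC = 88.08 µg/mL·hr

Trapezoidal AUC_0→12:
  [0→1]: (0.00+20.11)/2 × 1 = 10.055
  [1→1.5]: (20.11+19.73)/2 × 0.5 = 9.96
  [1.5→2]: (19.73+17.75)/2 × 0.5 = 9.37
  [2→5]: (17.75+6.52)/2 × 3 = 36.405
  [5→6]: (6.52+4.56)/2 × 1 = 5.54
  [6→12]: (4.56+0.53)/2 × 6 = 15.27
  Sum = 86.6 µg/mL·hr
k_e = ln2 / t½ = 0.693147 / 1.94 = 0.3573 hr^-1
Extrapolated tail: C_last / k_e = 0.53 / 0.3573 = 1.483
AUC_0→∞ = 86.6 + 1.483 = 88.083 µg/mL·hr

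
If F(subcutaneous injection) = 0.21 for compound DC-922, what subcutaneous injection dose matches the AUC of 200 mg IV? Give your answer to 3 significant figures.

For equal systemic exposure: F × D_ev = D_iv
D_ev = D_iv / F = 200 / 0.21 = 952.381 mg

D_subcutaneous = 952 mg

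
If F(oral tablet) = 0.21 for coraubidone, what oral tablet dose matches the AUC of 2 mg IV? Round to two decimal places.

For equal systemic exposure: F × D_ev = D_iv
D_ev = D_iv / F = 2 / 0.21 = 9.52381 mg

D_oral = 9.52 mg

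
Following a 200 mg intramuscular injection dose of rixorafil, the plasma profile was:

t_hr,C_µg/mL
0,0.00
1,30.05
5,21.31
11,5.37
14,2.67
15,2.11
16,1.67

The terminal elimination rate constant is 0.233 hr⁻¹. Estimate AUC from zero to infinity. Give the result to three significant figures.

AUC = 221 µg/mL·hr

Trapezoidal AUC_0→16:
  [0→1]: (0.00+30.05)/2 × 1 = 15.025
  [1→5]: (30.05+21.31)/2 × 4 = 102.72
  [5→11]: (21.31+5.37)/2 × 6 = 80.04
  [11→14]: (5.37+2.67)/2 × 3 = 12.06
  [14→15]: (2.67+2.11)/2 × 1 = 2.39
  [15→16]: (2.11+1.67)/2 × 1 = 1.89
  Sum = 214.125 µg/mL·hr
Extrapolated tail: C_last / k_e = 1.67 / 0.233 = 7.167
AUC_0→∞ = 214.125 + 7.167 = 221.292 µg/mL·hr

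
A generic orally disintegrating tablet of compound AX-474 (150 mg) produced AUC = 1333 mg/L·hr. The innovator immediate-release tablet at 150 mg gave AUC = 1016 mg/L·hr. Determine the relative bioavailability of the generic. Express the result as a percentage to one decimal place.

F_rel = (AUC_test/D_test) / (AUC_ref/D_ref)
      = (1333/150) / (1016/150)
      = 8.88667 / 6.77333 = 1.3120 = 131.20%

F_rel = 131.2%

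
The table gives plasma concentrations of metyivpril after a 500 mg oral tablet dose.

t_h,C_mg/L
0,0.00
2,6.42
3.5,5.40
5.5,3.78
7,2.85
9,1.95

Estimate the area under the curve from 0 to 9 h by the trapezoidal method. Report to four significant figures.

AUC = 34.24 mg/L·h

Trapezoidal AUC_0→9:
  [0→2]: (0.00+6.42)/2 × 2 = 6.42
  [2→3.5]: (6.42+5.40)/2 × 1.5 = 8.865
  [3.5→5.5]: (5.40+3.78)/2 × 2 = 9.18
  [5.5→7]: (3.78+2.85)/2 × 1.5 = 4.9725
  [7→9]: (2.85+1.95)/2 × 2 = 4.8
  Sum = 34.2375 mg/L·h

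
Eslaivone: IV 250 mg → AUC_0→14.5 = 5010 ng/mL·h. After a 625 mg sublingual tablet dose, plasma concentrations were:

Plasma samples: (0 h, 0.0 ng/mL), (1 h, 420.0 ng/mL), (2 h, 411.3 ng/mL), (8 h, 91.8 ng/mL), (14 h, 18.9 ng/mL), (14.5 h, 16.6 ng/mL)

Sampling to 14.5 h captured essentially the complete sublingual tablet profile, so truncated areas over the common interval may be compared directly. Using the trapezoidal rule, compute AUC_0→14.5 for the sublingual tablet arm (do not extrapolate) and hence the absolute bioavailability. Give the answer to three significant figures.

Trapezoidal AUC_0→14.5 (sublingual tablet):
  [0→1]: (0.0+420.0)/2 × 1 = 210.0
  [1→2]: (420.0+411.3)/2 × 1 = 415.65
  [2→8]: (411.3+91.8)/2 × 6 = 1509.3
  [8→14]: (91.8+18.9)/2 × 6 = 332.1
  [14→14.5]: (18.9+16.6)/2 × 0.5 = 8.875
  Sum = 2475.925 ng/mL·h
F = (AUC_ev/D_ev)/(AUC_iv/D_iv) = (2475.925/625)/(5010/250) = 3.96148/20.04 = 0.1977

F = 0.198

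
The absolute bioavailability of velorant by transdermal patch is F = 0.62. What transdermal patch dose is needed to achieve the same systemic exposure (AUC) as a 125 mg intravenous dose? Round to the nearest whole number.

D_transdermal = 202 mg

For equal systemic exposure: F × D_ev = D_iv
D_ev = D_iv / F = 125 / 0.62 = 201.613 mg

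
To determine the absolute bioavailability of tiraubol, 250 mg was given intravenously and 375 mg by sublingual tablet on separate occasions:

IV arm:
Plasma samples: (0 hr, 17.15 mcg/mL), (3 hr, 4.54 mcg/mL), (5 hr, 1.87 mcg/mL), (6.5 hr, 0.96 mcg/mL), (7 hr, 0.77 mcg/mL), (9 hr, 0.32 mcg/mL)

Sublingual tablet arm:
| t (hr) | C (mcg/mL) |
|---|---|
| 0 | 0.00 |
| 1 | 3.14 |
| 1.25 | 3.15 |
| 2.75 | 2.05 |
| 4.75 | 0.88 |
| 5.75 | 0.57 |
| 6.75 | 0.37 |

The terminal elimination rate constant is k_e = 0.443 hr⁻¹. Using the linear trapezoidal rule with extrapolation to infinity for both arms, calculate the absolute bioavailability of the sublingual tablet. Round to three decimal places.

Trapezoidal AUC_0→9 (IV):
  [0→3]: (17.15+4.54)/2 × 3 = 32.535
  [3→5]: (4.54+1.87)/2 × 2 = 6.41
  [5→6.5]: (1.87+0.96)/2 × 1.5 = 2.1225
  [6.5→7]: (0.96+0.77)/2 × 0.5 = 0.4325
  [7→9]: (0.77+0.32)/2 × 2 = 1.09
  Sum = 42.59 mcg/mL·hr
IV tail: 0.32/0.443 = 0.722; AUC_iv,0→∞ = 42.59 + 0.722 = 43.312 mcg/mL·hr
Trapezoidal AUC_0→6.75 (sublingual tablet):
  [0→1]: (0.00+3.14)/2 × 1 = 1.57
  [1→1.25]: (3.14+3.15)/2 × 0.25 = 0.78625
  [1.25→2.75]: (3.15+2.05)/2 × 1.5 = 3.9
  [2.75→4.75]: (2.05+0.88)/2 × 2 = 2.93
  [4.75→5.75]: (0.88+0.57)/2 × 1 = 0.725
  [5.75→6.75]: (0.57+0.37)/2 × 1 = 0.47
  Sum = 10.38125 mcg/mL·hr
sublingual tablet tail: 0.37/0.443 = 0.835; AUC_ev,0→∞ = 10.38125 + 0.835 = 11.21625 mcg/mL·hr
F = (AUC_ev/D_ev)/(AUC_iv/D_iv) = (11.21625/375)/(43.312/250) = 0.02991/0.173248 = 0.1726

F = 0.173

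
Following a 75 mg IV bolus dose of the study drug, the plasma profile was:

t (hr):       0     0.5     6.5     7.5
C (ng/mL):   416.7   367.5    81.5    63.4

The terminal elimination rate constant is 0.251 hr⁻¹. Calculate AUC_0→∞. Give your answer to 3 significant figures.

AUC = 1870 ng/mL·hr

Trapezoidal AUC_0→7.5:
  [0→0.5]: (416.7+367.5)/2 × 0.5 = 196.05
  [0.5→6.5]: (367.5+81.5)/2 × 6 = 1347.0
  [6.5→7.5]: (81.5+63.4)/2 × 1 = 72.45
  Sum = 1615.5 ng/mL·hr
Extrapolated tail: C_last / k_e = 63.4 / 0.251 = 252.590
AUC_0→∞ = 1615.5 + 252.590 = 1868.09 ng/mL·hr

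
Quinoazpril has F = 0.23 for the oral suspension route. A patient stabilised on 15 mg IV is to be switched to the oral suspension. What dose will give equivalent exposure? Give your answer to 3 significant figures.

For equal systemic exposure: F × D_ev = D_iv
D_ev = D_iv / F = 15 / 0.23 = 65.2174 mg

D_oral = 65.2 mg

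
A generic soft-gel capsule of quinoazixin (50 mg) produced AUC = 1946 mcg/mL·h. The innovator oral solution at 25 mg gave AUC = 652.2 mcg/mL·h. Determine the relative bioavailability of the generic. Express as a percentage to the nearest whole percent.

F_rel = (AUC_test/D_test) / (AUC_ref/D_ref)
      = (1946/50) / (652.2/25)
      = 38.92 / 26.088 = 1.4919 = 149.19%

F_rel = 149%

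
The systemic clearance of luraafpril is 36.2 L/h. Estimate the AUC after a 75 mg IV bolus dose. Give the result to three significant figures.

AUC_0→∞ = Dose_iv / CL
        = 75 / 36.2 = 2.07182 mg/L·h

AUC = 2.07 mg/L·h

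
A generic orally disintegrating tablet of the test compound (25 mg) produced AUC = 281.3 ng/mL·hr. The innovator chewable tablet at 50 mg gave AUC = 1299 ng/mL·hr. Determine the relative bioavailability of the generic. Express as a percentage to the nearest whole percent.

F_rel = (AUC_test/D_test) / (AUC_ref/D_ref)
      = (281.3/25) / (1299/50)
      = 11.252 / 25.98 = 0.4331 = 43.31%

F_rel = 43%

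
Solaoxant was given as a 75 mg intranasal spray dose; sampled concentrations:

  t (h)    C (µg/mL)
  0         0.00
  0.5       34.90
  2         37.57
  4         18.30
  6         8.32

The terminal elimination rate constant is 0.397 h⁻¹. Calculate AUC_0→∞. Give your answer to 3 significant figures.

Trapezoidal AUC_0→6:
  [0→0.5]: (0.00+34.90)/2 × 0.5 = 8.725
  [0.5→2]: (34.90+37.57)/2 × 1.5 = 54.3525
  [2→4]: (37.57+18.30)/2 × 2 = 55.87
  [4→6]: (18.30+8.32)/2 × 2 = 26.62
  Sum = 145.5675 µg/mL·h
Extrapolated tail: C_last / k_e = 8.32 / 0.397 = 20.957
AUC_0→∞ = 145.5675 + 20.957 = 166.5245 µg/mL·h

AUC = 167 µg/mL·h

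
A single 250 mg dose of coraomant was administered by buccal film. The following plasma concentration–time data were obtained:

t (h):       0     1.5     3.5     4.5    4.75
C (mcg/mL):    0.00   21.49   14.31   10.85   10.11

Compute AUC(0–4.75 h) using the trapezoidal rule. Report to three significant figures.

Trapezoidal AUC_0→4.75:
  [0→1.5]: (0.00+21.49)/2 × 1.5 = 16.1175
  [1.5→3.5]: (21.49+14.31)/2 × 2 = 35.8
  [3.5→4.5]: (14.31+10.85)/2 × 1 = 12.58
  [4.5→4.75]: (10.85+10.11)/2 × 0.25 = 2.62
  Sum = 67.1175 mcg/mL·h

AUC = 67.1 mcg/mL·h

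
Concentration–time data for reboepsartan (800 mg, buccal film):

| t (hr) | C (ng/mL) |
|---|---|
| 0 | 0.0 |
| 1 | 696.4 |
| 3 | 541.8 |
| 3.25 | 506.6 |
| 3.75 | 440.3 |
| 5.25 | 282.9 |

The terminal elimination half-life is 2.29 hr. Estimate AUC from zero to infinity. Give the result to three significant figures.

AUC = 3430 ng/mL·hr

Trapezoidal AUC_0→5.25:
  [0→1]: (0.0+696.4)/2 × 1 = 348.2
  [1→3]: (696.4+541.8)/2 × 2 = 1238.2
  [3→3.25]: (541.8+506.6)/2 × 0.25 = 131.05
  [3.25→3.75]: (506.6+440.3)/2 × 0.5 = 236.725
  [3.75→5.25]: (440.3+282.9)/2 × 1.5 = 542.4
  Sum = 2496.575 ng/mL·hr
k_e = ln2 / t½ = 0.693147 / 2.29 = 0.3027 hr^-1
Extrapolated tail: C_last / k_e = 282.9 / 0.3027 = 934.589
AUC_0→∞ = 2496.575 + 934.589 = 3431.164 ng/mL·hr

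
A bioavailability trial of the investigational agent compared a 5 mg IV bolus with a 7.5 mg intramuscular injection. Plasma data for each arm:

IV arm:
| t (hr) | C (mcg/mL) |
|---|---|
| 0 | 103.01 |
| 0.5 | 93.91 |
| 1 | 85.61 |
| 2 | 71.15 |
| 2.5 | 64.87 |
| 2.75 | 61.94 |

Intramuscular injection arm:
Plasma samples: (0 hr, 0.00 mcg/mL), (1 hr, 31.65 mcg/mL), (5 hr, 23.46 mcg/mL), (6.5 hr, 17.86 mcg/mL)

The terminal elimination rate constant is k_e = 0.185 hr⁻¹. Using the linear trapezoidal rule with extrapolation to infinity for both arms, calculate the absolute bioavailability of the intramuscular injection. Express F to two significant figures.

Trapezoidal AUC_0→2.75 (IV):
  [0→0.5]: (103.01+93.91)/2 × 0.5 = 49.23
  [0.5→1]: (93.91+85.61)/2 × 0.5 = 44.88
  [1→2]: (85.61+71.15)/2 × 1 = 78.38
  [2→2.5]: (71.15+64.87)/2 × 0.5 = 34.005
  [2.5→2.75]: (64.87+61.94)/2 × 0.25 = 15.85125
  Sum = 222.34625 mcg/mL·hr
IV tail: 61.94/0.185 = 334.811; AUC_iv,0→∞ = 222.34625 + 334.811 = 557.15725 mcg/mL·hr
Trapezoidal AUC_0→6.5 (intramuscular injection):
  [0→1]: (0.00+31.65)/2 × 1 = 15.825
  [1→5]: (31.65+23.46)/2 × 4 = 110.22
  [5→6.5]: (23.46+17.86)/2 × 1.5 = 30.99
  Sum = 157.035 mcg/mL·hr
intramuscular injection tail: 17.86/0.185 = 96.541; AUC_ev,0→∞ = 157.035 + 96.541 = 253.576 mcg/mL·hr
F = (AUC_ev/D_ev)/(AUC_iv/D_iv) = (253.576/7.5)/(557.15725/5) = 33.8101/111.43145 = 0.3034

F = 0.30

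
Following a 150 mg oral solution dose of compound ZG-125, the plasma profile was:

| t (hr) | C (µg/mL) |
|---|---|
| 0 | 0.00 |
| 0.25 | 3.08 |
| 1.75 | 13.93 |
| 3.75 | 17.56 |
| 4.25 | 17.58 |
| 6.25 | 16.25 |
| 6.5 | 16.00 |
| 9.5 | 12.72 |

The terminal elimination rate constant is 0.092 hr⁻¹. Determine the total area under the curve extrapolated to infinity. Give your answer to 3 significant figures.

Trapezoidal AUC_0→9.5:
  [0→0.25]: (0.00+3.08)/2 × 0.25 = 0.385
  [0.25→1.75]: (3.08+13.93)/2 × 1.5 = 12.7575
  [1.75→3.75]: (13.93+17.56)/2 × 2 = 31.49
  [3.75→4.25]: (17.56+17.58)/2 × 0.5 = 8.785
  [4.25→6.25]: (17.58+16.25)/2 × 2 = 33.83
  [6.25→6.5]: (16.25+16.00)/2 × 0.25 = 4.03125
  [6.5→9.5]: (16.00+12.72)/2 × 3 = 43.08
  Sum = 134.35875 µg/mL·hr
Extrapolated tail: C_last / k_e = 12.72 / 0.092 = 138.261
AUC_0→∞ = 134.35875 + 138.261 = 272.61975 µg/mL·hr

AUC = 273 µg/mL·hr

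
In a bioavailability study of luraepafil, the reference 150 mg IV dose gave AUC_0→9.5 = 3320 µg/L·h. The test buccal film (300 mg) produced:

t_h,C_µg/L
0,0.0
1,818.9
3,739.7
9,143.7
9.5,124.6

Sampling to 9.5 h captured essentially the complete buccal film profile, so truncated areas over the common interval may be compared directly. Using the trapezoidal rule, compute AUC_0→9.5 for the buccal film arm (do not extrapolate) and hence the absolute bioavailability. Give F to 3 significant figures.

Trapezoidal AUC_0→9.5 (buccal film):
  [0→1]: (0.0+818.9)/2 × 1 = 409.45
  [1→3]: (818.9+739.7)/2 × 2 = 1558.6
  [3→9]: (739.7+143.7)/2 × 6 = 2650.2
  [9→9.5]: (143.7+124.6)/2 × 0.5 = 67.075
  Sum = 4685.325 µg/L·h
F = (AUC_ev/D_ev)/(AUC_iv/D_iv) = (4685.325/300)/(3320/150) = 15.61775/22.1333 = 0.7056

F = 0.706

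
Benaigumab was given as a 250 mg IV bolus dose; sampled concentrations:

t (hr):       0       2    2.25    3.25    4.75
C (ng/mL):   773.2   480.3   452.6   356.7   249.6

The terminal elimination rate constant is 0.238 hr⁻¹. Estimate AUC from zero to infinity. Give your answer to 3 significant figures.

AUC = 3280 ng/mL·hr

Trapezoidal AUC_0→4.75:
  [0→2]: (773.2+480.3)/2 × 2 = 1253.5
  [2→2.25]: (480.3+452.6)/2 × 0.25 = 116.6125
  [2.25→3.25]: (452.6+356.7)/2 × 1 = 404.65
  [3.25→4.75]: (356.7+249.6)/2 × 1.5 = 454.725
  Sum = 2229.4875 ng/mL·hr
Extrapolated tail: C_last / k_e = 249.6 / 0.238 = 1048.739
AUC_0→∞ = 2229.4875 + 1048.739 = 3278.2265 ng/mL·hr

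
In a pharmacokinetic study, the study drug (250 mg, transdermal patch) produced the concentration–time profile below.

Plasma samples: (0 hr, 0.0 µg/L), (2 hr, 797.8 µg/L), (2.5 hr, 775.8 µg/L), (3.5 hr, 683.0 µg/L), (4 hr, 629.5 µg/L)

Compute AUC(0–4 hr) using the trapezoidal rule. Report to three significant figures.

AUC = 2250 µg/L·hr

Trapezoidal AUC_0→4:
  [0→2]: (0.0+797.8)/2 × 2 = 797.8
  [2→2.5]: (797.8+775.8)/2 × 0.5 = 393.4
  [2.5→3.5]: (775.8+683.0)/2 × 1 = 729.4
  [3.5→4]: (683.0+629.5)/2 × 0.5 = 328.125
  Sum = 2248.725 µg/L·hr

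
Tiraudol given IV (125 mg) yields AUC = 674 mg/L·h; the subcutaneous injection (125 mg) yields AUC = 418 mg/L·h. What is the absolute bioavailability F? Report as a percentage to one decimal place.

F = (AUC_ev / D_ev) / (AUC_iv / D_iv)
  = (418/125) / (674/125)
  = 3.344 / 5.392 = 0.6202
  = 62.02%

F = 62.0%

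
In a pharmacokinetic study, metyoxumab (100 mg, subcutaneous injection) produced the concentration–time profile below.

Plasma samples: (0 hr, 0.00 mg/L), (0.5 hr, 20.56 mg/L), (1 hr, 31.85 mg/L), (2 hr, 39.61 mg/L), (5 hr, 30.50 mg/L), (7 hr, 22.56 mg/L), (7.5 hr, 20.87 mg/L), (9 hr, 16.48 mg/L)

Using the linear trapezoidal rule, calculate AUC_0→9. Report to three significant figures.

Trapezoidal AUC_0→9:
  [0→0.5]: (0.00+20.56)/2 × 0.5 = 5.14
  [0.5→1]: (20.56+31.85)/2 × 0.5 = 13.1025
  [1→2]: (31.85+39.61)/2 × 1 = 35.73
  [2→5]: (39.61+30.50)/2 × 3 = 105.165
  [5→7]: (30.50+22.56)/2 × 2 = 53.06
  [7→7.5]: (22.56+20.87)/2 × 0.5 = 10.8575
  [7.5→9]: (20.87+16.48)/2 × 1.5 = 28.0125
  Sum = 251.0675 mg/L·hr

AUC = 251 mg/L·hr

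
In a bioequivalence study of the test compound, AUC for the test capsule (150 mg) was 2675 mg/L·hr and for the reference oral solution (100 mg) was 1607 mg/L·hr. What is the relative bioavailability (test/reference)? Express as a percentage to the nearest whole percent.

F_rel = 111%

F_rel = (AUC_test/D_test) / (AUC_ref/D_ref)
      = (2675/150) / (1607/100)
      = 17.8333 / 16.07 = 1.1097 = 110.97%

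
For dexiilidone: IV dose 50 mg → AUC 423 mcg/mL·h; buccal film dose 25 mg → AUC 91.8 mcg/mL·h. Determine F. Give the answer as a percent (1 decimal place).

F = (AUC_ev / D_ev) / (AUC_iv / D_iv)
  = (91.8/25) / (423/50)
  = 3.672 / 8.46 = 0.4340
  = 43.40%

F = 43.4%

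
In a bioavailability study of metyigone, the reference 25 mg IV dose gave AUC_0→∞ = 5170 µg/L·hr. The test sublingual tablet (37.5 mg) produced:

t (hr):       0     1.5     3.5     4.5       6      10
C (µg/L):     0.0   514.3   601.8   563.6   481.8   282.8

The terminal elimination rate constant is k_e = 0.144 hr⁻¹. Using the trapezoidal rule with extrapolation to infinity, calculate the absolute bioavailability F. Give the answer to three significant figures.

Trapezoidal AUC_0→10 (sublingual tablet):
  [0→1.5]: (0.0+514.3)/2 × 1.5 = 385.725
  [1.5→3.5]: (514.3+601.8)/2 × 2 = 1116.1
  [3.5→4.5]: (601.8+563.6)/2 × 1 = 582.7
  [4.5→6]: (563.6+481.8)/2 × 1.5 = 784.05
  [6→10]: (481.8+282.8)/2 × 4 = 1529.2
  Sum = 4397.775 µg/L·hr
Tail: C_last/k_e = 282.8/0.144 = 1963.889
AUC_0→∞ (sublingual tablet) = 4397.775 + 1963.889 = 6361.664 µg/L·hr
F = (AUC_ev/D_ev)/(AUC_iv/D_iv) = (6361.664/37.5)/(5170/25) = 169.644/206.8 = 0.8203

F = 0.820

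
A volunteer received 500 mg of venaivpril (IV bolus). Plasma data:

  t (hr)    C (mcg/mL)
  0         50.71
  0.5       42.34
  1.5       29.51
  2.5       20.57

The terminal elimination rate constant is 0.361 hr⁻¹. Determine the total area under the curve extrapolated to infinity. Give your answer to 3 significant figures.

Trapezoidal AUC_0→2.5:
  [0→0.5]: (50.71+42.34)/2 × 0.5 = 23.2625
  [0.5→1.5]: (42.34+29.51)/2 × 1 = 35.925
  [1.5→2.5]: (29.51+20.57)/2 × 1 = 25.04
  Sum = 84.2275 mcg/mL·hr
Extrapolated tail: C_last / k_e = 20.57 / 0.361 = 56.981
AUC_0→∞ = 84.2275 + 56.981 = 141.2085 mcg/mL·hr

AUC = 141 mcg/mL·hr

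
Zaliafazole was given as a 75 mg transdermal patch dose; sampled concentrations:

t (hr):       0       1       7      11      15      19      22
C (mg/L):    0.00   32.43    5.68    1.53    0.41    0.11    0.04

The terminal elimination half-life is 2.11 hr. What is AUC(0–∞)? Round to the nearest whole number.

AUC = 150 mg/L·hr

Trapezoidal AUC_0→22:
  [0→1]: (0.00+32.43)/2 × 1 = 16.215
  [1→7]: (32.43+5.68)/2 × 6 = 114.33
  [7→11]: (5.68+1.53)/2 × 4 = 14.42
  [11→15]: (1.53+0.41)/2 × 4 = 3.88
  [15→19]: (0.41+0.11)/2 × 4 = 1.04
  [19→22]: (0.11+0.04)/2 × 3 = 0.225
  Sum = 150.11 mg/L·hr
k_e = ln2 / t½ = 0.693147 / 2.11 = 0.3285 hr^-1
Extrapolated tail: C_last / k_e = 0.04 / 0.3285 = 0.122
AUC_0→∞ = 150.11 + 0.122 = 150.232 mg/L·hr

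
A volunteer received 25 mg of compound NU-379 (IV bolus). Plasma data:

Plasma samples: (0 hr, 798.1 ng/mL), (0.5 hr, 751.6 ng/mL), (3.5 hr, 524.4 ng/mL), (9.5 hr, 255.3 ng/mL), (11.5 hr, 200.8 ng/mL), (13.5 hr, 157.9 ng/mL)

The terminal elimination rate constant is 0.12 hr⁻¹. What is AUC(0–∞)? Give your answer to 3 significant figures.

AUC = 6770 ng/mL·hr

Trapezoidal AUC_0→13.5:
  [0→0.5]: (798.1+751.6)/2 × 0.5 = 387.425
  [0.5→3.5]: (751.6+524.4)/2 × 3 = 1914.0
  [3.5→9.5]: (524.4+255.3)/2 × 6 = 2339.1
  [9.5→11.5]: (255.3+200.8)/2 × 2 = 456.1
  [11.5→13.5]: (200.8+157.9)/2 × 2 = 358.7
  Sum = 5455.325 ng/mL·hr
Extrapolated tail: C_last / k_e = 157.9 / 0.12 = 1315.833
AUC_0→∞ = 5455.325 + 1315.833 = 6771.158 ng/mL·hr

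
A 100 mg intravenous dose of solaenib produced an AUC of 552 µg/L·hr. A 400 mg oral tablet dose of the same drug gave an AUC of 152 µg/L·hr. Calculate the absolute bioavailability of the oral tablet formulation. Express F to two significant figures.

F = (AUC_ev / D_ev) / (AUC_iv / D_iv)
  = (152/400) / (552/100)
  = 0.38 / 5.52 = 0.0688

F = 0.069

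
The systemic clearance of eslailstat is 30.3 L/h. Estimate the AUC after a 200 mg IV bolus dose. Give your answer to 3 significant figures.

AUC = 6.60 mg/L·h

AUC_0→∞ = Dose_iv / CL
        = 200 / 30.3 = 6.60066 mg/L·h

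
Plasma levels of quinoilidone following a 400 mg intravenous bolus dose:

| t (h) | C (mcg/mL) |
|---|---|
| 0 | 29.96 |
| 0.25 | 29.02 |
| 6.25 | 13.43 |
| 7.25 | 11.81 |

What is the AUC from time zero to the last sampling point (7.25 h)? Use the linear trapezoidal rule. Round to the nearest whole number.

Trapezoidal AUC_0→7.25:
  [0→0.25]: (29.96+29.02)/2 × 0.25 = 7.3725
  [0.25→6.25]: (29.02+13.43)/2 × 6 = 127.35
  [6.25→7.25]: (13.43+11.81)/2 × 1 = 12.62
  Sum = 147.3425 mcg/mL·h

AUC = 147 mcg/mL·h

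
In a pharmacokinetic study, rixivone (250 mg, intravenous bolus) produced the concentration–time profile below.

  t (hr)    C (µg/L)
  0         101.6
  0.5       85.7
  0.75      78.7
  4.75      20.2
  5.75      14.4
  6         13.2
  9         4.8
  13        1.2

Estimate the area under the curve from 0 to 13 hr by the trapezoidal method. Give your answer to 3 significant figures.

AUC = 325 µg/L·hr

Trapezoidal AUC_0→13:
  [0→0.5]: (101.6+85.7)/2 × 0.5 = 46.825
  [0.5→0.75]: (85.7+78.7)/2 × 0.25 = 20.55
  [0.75→4.75]: (78.7+20.2)/2 × 4 = 197.8
  [4.75→5.75]: (20.2+14.4)/2 × 1 = 17.3
  [5.75→6]: (14.4+13.2)/2 × 0.25 = 3.45
  [6→9]: (13.2+4.8)/2 × 3 = 27.0
  [9→13]: (4.8+1.2)/2 × 4 = 12.0
  Sum = 324.925 µg/L·hr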